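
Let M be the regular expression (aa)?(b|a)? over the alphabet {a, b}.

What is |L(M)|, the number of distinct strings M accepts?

The expression has no Kleene star, so L(M) is finite. Expanding the alternatives gives {ε, a, b, aa, aaa, aab}.
That is 1 of length 0, 2 of length 1, 1 of length 2, 2 of length 3: 6 strings in all.

6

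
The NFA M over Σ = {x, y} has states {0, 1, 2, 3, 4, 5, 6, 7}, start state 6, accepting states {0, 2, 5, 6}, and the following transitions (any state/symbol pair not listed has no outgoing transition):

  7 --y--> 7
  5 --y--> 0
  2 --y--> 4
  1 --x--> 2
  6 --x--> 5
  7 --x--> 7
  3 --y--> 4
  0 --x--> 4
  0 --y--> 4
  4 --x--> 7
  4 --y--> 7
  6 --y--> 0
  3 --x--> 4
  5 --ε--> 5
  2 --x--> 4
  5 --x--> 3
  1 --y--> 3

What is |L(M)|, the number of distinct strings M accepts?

4

The useful subgraph on states {0, 5, 6} is acyclic, so L(M) is finite; the longest accepting path visits 3 useful states, giving maximum string length 2.
Counting accepting paths from 6 by length: 1 of length 0, 2 of length 1, 1 of length 2. Total 4.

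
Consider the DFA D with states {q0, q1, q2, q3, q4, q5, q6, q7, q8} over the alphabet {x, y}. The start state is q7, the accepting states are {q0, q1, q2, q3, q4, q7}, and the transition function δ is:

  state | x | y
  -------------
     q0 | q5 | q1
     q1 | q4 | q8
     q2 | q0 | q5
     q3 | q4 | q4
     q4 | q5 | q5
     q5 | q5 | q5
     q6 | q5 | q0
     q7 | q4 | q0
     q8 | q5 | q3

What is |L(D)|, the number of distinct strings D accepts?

The useful subgraph on states {q0, q1, q3, q4, q7, q8} is acyclic, so L(D) is finite; the longest accepting path visits 6 useful states, giving maximum string length 5.
Counting accepting paths from q7 by length: 1 of length 0, 2 of length 1, 1 of length 2, 1 of length 3, 1 of length 4, 2 of length 5. Total 8.

8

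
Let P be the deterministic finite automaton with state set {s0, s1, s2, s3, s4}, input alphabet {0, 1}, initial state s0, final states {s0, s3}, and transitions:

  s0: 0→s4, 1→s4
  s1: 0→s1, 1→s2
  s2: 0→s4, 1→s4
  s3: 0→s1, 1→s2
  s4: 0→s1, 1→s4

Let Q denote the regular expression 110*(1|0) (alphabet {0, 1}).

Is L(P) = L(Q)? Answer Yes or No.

No

The empty string ε is accepted by P but rejected by Q.
So L(P) ≠ L(Q).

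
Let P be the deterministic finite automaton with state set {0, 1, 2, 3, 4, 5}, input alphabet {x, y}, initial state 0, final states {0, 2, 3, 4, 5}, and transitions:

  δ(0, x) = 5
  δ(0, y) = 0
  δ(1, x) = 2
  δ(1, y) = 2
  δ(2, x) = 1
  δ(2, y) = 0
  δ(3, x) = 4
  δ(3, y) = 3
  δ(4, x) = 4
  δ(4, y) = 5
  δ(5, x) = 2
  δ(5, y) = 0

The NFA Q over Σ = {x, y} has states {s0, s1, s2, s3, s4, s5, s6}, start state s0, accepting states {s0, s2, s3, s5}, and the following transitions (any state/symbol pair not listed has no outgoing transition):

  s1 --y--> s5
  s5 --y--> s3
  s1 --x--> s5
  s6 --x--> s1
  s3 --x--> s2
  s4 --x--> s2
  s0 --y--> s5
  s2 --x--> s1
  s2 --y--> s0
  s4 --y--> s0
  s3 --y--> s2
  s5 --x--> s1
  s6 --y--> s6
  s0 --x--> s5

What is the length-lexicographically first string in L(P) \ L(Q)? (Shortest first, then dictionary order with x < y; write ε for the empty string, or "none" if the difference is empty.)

The string xx is accepted by P but not by Q.
No shorter string lies in the difference, and xx is the lexicographically first length-2 string in L(P) \ L(Q).

xx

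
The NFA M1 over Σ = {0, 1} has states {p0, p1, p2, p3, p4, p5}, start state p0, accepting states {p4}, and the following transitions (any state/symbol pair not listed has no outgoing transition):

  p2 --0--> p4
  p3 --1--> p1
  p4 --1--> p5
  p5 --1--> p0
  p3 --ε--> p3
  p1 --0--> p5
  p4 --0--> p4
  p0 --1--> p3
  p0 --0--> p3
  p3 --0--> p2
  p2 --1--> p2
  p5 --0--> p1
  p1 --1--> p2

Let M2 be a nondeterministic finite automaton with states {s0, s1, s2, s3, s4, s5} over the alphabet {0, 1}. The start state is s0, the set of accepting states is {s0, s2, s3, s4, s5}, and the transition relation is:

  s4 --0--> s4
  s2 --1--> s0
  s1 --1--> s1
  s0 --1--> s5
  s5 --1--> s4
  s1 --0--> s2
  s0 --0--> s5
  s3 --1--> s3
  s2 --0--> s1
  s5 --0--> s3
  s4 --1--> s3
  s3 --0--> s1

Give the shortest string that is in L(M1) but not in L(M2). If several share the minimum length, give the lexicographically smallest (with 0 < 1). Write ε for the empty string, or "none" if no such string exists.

000

The string 000 is accepted by M1 but not by M2.
No shorter string lies in the difference, and 000 is the lexicographically first length-3 string in L(M1) \ L(M2).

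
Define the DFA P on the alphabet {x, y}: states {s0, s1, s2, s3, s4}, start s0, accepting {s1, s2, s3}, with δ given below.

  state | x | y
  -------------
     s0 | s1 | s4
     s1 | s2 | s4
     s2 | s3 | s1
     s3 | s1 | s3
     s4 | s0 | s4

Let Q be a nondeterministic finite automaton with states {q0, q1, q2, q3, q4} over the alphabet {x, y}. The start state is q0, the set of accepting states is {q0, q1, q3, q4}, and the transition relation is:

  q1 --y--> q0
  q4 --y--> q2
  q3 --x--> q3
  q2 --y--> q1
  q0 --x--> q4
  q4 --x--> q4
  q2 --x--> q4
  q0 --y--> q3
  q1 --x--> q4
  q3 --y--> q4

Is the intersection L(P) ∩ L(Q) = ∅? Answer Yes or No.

No

The string x is accepted by both P and Q.
Hence L(P) ∩ L(Q) ≠ ∅.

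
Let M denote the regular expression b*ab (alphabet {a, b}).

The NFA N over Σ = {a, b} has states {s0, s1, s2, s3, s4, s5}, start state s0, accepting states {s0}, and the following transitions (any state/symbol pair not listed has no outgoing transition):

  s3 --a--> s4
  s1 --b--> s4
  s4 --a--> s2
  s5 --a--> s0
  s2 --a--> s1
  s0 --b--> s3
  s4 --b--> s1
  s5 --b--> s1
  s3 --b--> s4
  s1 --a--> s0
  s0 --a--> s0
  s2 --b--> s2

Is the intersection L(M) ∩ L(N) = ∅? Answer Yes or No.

Converting the expression M to a DFA (subset construction, then merging equivalent states) gives the minimal DFA with states {m0, m1, m2, m3}, start state m0, accepting states {m3} and transitions m0: a→m1, b→m0; m1: a→m2, b→m3; m2: a→m2, b→m2; m3: a→m2, b→m2.
Exploring the product automaton M × N from the start pair (m0, s0), following both machines on each input symbol, reaches 15 state pairs: (m0, s0), (m1, s0), (m0, s3), (m2, s0), (m3, s3), (m1, s4), (m0, s4), (m2, s3), (m2, s4), (m2, s2), (m3, s1), (m1, s2), (m0, s1), (m2, s1), (m3, s2).
M accepts in {m3} and N accepts in {s0}; no reachable pair has both components accepting, so no string drives both machines to acceptance simultaneously and L(M) ∩ L(N) = ∅.
So no string is accepted by both, and the intersection is empty.

Yes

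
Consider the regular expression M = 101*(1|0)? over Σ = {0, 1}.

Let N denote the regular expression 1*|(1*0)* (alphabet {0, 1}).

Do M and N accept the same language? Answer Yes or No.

The string 101 is accepted by M but rejected by N.
So L(M) ≠ L(N).

No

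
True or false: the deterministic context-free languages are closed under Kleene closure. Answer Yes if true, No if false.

No

L = {c aⁿbⁿ : n≥0} ∪ {cc aⁿb²ⁿ : n≥0} is a DCFL (the number of leading c's fixes which ratio the DPDA checks), but L* is not. Every word of L starts with c, so in a factorisation of the string cc aⁱbʲ (i≥1) into words of L each factor begins at one of the two c's: either the whole string is a single word of L (forcing j = 2i), or it splits as c · (c aⁱbʲ) with c ∈ L (take n = 0) and c aⁱbʲ ∈ L (forcing j = i). Thus L* ∩ cca⁺b* = {cc aⁿbⁿ : n≥1} ∪ {cc aⁿb²ⁿ : n≥1}. A DPDA for L* would give one for this intersection with a regular set, and, started from its configuration after reading cc, one for {aⁿbⁿ : n≥1} ∪ {aⁿb²ⁿ : n≥1}, which no deterministic PDA accepts (a DPDA for it would have a single run on aⁿb²ⁿ, accepting after the prefix aⁿbⁿ and accepting again after n more b's; an ordinary PDA that simulates it on a's and b's and, at any moment when it is accepting, may switch to reading only a fresh letter d while feeding each d to the simulation as a b, would accept aⁱbʲdᵏ (k≥1) exactly when both aⁱbʲ and aⁱbʲ⁺ᵏ are in the language, i.e. its language intersected with the regular set a*b*d⁺ would be exactly {aⁿbⁿdⁿ : n≥1} — impossible, since context-free languages are closed under intersection with regular sets and {aⁿbⁿdⁿ} is not context-free). So L* is not a DCFL.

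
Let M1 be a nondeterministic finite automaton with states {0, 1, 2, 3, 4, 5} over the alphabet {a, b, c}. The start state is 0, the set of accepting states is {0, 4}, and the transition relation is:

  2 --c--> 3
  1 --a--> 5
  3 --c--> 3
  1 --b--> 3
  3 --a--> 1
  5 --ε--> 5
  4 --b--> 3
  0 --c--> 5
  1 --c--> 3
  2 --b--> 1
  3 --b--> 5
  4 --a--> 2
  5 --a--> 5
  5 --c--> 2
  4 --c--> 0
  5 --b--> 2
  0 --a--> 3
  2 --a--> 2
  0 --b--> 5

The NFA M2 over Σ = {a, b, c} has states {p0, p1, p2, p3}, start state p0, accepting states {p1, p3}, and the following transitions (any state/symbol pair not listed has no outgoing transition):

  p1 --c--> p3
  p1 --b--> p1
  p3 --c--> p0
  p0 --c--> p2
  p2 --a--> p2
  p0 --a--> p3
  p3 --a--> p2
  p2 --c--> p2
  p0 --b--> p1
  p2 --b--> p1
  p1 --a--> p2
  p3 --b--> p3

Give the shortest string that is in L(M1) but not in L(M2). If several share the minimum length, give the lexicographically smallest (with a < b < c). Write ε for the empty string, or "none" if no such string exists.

ε

The empty string ε is accepted by M1 but not by M2.
Since ε is the unique shortest string, it is the required witness.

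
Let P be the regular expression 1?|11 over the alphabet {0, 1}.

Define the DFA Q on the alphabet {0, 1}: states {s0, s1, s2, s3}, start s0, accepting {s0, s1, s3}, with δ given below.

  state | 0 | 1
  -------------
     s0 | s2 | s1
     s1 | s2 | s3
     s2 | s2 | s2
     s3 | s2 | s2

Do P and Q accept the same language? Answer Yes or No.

Converting the expression P to a DFA (subset construction, then merging equivalent states) gives the minimal DFA with states {p0, p1, p2, p3}, start state p0, accepting states {p0, p2, p3} and transitions p0: 0→p1, 1→p2; p1: 0→p1, 1→p1; p2: 0→p1, 1→p3; p3: 0→p1, 1→p1.
Exploring the product automaton P × Q from the start pair (p0, s0), following both machines on each input symbol, reaches 4 state pairs: (p0, s0), (p1, s2), (p2, s1), (p3, s3).
P accepts in {p0, p2, p3} and Q accepts in {s0, s1, s3}. In every reachable pair the two components are either both accepting — (p0, s0), (p2, s1), (p3, s3) — or both non-accepting, so no string is accepted by exactly one of the machines: L(P) \ L(Q) and L(Q) \ L(P) are both empty.
Hence every string is accepted by P iff it is accepted by Q, and the two languages coincide.

Yes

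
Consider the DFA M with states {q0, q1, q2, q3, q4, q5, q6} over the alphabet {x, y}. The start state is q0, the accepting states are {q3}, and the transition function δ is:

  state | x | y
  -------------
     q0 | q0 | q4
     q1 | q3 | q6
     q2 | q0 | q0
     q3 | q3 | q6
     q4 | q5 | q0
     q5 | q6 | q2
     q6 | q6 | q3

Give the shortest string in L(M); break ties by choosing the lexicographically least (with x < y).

yxxy

A breadth-first search from q0 reaches an accepting state first via the path q0 → q4 → q5 → q6 → q3 on input yxxy.
No string of length < 4 is accepted (BFS exhausts all shorter strings without reaching an accepting state), and yxxy is the lexicographically least accepting string of length 4.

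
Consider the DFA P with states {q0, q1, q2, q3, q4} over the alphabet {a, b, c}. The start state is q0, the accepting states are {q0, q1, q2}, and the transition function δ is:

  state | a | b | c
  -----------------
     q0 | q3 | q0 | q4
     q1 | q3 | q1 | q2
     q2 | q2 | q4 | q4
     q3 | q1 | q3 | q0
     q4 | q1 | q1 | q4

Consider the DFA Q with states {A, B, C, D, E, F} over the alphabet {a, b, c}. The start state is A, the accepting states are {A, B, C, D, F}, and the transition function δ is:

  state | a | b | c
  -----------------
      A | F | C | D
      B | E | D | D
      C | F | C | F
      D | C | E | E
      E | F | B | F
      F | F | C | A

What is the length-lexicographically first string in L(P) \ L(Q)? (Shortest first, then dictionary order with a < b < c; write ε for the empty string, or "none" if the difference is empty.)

cb

The string cb is accepted by P but not by Q.
No shorter string lies in the difference, and cb is the lexicographically first length-2 string in L(P) \ L(Q).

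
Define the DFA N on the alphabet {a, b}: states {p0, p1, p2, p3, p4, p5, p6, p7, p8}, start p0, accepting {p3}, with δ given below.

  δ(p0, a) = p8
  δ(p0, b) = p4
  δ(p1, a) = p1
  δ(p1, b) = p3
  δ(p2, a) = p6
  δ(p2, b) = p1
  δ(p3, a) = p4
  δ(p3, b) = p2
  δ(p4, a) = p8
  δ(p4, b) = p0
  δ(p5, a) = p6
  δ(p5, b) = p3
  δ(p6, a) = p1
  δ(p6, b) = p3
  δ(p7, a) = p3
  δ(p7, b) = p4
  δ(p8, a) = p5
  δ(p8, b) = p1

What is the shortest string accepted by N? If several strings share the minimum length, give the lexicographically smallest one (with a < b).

aab

A breadth-first search from p0 reaches an accepting state first via the path p0 → p8 → p5 → p3 on input aab.
No string of length < 3 is accepted (BFS exhausts all shorter strings without reaching an accepting state), and aab is the lexicographically least accepting string of length 3.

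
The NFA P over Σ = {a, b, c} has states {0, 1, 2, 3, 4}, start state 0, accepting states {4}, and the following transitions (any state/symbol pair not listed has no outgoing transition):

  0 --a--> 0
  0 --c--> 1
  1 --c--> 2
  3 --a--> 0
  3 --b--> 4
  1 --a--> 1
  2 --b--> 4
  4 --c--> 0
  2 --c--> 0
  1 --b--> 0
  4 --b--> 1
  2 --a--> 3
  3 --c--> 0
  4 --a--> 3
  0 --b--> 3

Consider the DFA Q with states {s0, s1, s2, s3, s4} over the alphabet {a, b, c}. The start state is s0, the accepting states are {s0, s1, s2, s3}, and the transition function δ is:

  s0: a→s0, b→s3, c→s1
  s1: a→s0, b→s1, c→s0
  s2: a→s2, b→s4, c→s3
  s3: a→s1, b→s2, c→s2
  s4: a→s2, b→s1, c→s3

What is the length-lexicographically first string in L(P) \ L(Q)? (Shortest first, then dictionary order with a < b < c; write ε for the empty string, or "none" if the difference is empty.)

bbab

The string bbab is accepted by P but not by Q.
No shorter string lies in the difference, and bbab is the lexicographically first length-4 string in L(P) \ L(Q).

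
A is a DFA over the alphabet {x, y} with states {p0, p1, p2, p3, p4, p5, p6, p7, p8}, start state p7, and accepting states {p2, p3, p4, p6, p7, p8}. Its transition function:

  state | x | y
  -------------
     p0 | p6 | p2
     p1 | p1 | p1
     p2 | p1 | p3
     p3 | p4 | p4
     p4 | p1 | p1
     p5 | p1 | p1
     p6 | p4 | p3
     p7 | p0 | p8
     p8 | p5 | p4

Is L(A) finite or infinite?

The useful states (reachable from p7 and able to reach an accepting state) are {p0, p2, p3, p4, p6, p7, p8}.
Restricted to these states the transition graph has no cycle, so every accepting path has bounded length and L is finite.

finite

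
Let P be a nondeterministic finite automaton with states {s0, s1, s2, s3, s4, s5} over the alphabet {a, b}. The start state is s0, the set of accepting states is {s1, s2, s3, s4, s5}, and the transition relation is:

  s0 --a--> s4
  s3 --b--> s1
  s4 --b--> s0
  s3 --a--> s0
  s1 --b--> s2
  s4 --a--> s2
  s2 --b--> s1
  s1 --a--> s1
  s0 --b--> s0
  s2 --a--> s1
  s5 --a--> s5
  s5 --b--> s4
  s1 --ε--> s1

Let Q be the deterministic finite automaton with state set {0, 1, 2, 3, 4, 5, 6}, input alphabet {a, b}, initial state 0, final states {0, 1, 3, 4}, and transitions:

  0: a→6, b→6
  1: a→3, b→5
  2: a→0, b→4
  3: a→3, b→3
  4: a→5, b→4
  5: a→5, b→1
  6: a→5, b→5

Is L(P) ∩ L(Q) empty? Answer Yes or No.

No

The string aab is accepted by both P and Q.
Hence L(P) ∩ L(Q) ≠ ∅.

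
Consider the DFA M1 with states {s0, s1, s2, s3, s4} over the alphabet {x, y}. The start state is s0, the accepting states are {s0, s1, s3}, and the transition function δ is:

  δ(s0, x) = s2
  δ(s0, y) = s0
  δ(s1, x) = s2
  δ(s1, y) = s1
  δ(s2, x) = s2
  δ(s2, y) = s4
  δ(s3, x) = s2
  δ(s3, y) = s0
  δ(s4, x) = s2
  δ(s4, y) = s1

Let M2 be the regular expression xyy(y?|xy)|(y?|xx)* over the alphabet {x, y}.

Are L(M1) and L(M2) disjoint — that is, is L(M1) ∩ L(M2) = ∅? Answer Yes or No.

The empty string ε is accepted by both M1 and M2.
Hence L(M1) ∩ L(M2) ≠ ∅.

No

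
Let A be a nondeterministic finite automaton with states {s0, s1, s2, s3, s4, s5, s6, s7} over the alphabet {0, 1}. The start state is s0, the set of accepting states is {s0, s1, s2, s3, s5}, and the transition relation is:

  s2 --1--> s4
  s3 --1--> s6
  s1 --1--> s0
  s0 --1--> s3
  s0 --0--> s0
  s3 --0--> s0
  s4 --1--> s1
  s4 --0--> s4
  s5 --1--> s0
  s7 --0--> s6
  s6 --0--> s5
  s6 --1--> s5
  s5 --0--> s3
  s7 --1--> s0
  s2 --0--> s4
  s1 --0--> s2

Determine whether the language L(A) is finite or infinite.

infinite

State s0 is reachable from the start and can reach an accepting state, and it lies on the cycle s0 → s0.
Traversing that cycle any number of times yields accepted strings of unbounded length, so the language is infinite.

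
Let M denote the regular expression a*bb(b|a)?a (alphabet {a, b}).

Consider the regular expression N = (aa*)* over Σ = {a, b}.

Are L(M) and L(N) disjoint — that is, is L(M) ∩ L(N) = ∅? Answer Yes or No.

Yes

Converting the expression M to a DFA (subset construction, then merging equivalent states) gives the minimal DFA with states {m0, m1, m2, m3, m4, m5, m6}, start state m0, accepting states {m4, m6} and transitions m0: a→m0, b→m1; m1: a→m2, b→m3; m2: a→m2, b→m2; m3: a→m4, b→m5; m4: a→m6, b→m2; m5: a→m6, b→m2; m6: a→m2, b→m2.
Converting the expression N to a DFA (subset construction, then merging equivalent states) gives the minimal DFA with states {n0, n1}, start state n0, accepting states {n0} and transitions n0: a→n0, b→n1; n1: a→n1, b→n1.
Exploring the product automaton M × N from the start pair (m0, n0), following both machines on each input symbol, reaches 7 state pairs: (m0, n0), (m1, n1), (m2, n1), (m3, n1), (m4, n1), (m5, n1), (m6, n1).
M accepts in {m4, m6} and N accepts in {n0}; no reachable pair has both components accepting, so no string drives both machines to acceptance simultaneously and L(M) ∩ L(N) = ∅.
So no string is accepted by both, and the intersection is empty.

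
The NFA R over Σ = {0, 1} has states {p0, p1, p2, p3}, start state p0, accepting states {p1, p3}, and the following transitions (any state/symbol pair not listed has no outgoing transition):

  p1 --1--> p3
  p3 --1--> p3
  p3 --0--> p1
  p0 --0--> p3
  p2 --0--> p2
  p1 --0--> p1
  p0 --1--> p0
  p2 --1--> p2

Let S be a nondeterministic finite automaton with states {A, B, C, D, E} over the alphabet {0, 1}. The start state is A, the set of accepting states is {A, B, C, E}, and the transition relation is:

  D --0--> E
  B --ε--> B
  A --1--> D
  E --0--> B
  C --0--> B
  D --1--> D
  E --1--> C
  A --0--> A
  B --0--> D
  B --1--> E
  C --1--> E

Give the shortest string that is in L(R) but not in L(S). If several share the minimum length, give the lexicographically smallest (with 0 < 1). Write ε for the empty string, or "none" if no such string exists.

The string 01 is accepted by R but not by S.
No shorter string lies in the difference, and 01 is the lexicographically first length-2 string in L(R) \ L(S).

01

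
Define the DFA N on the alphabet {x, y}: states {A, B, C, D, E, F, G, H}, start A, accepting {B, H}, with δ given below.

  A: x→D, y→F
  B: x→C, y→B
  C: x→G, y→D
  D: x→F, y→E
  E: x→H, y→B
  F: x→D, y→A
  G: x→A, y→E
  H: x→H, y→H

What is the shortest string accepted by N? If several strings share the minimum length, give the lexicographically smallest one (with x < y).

A breadth-first search from A reaches an accepting state first via the path A → D → E → H on input xyx.
No string of length < 3 is accepted (BFS exhausts all shorter strings without reaching an accepting state), and xyx is the lexicographically least accepting string of length 3.

xyx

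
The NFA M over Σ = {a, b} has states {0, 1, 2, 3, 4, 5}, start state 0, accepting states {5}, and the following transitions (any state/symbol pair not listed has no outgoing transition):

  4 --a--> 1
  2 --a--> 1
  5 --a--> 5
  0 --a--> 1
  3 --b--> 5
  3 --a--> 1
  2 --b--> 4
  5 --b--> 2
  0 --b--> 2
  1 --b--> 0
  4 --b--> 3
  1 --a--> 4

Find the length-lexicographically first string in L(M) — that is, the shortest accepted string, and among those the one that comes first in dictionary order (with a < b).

A breadth-first search from 0 reaches an accepting state first via the path 0 → 1 → 4 → 3 → 5 on input aabb.
No string of length < 4 is accepted (BFS exhausts all shorter strings without reaching an accepting state), and aabb is the lexicographically least accepting string of length 4.

aabb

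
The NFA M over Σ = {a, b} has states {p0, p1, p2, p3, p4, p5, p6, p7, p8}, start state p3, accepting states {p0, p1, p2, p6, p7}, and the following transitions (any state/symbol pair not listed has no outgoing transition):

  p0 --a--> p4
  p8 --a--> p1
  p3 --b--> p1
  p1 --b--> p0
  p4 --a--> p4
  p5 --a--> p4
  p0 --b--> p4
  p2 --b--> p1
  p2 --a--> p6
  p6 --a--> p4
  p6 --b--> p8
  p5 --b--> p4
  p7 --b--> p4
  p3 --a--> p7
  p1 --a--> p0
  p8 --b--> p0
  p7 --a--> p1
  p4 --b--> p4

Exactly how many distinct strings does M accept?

The useful subgraph on states {p0, p1, p3, p7} is acyclic, so L(M) is finite; the longest accepting path visits 4 useful states, giving maximum string length 3.
Counting accepting paths from p3 by length: 2 of length 1, 3 of length 2, 2 of length 3. Total 7.

7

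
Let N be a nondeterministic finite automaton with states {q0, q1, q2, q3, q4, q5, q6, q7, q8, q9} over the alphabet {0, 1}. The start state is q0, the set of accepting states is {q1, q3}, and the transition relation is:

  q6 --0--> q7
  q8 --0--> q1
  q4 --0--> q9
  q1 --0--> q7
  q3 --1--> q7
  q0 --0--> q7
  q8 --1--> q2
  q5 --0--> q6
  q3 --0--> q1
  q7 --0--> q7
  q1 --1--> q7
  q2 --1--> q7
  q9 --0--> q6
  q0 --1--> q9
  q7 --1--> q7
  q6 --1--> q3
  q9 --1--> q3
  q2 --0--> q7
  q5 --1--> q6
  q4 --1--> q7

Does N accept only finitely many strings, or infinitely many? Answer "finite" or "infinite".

finite

The useful states (reachable from q0 and able to reach an accepting state) are {q0, q1, q3, q6, q9}.
Restricted to these states the transition graph has no cycle, so every accepting path has bounded length and L is finite.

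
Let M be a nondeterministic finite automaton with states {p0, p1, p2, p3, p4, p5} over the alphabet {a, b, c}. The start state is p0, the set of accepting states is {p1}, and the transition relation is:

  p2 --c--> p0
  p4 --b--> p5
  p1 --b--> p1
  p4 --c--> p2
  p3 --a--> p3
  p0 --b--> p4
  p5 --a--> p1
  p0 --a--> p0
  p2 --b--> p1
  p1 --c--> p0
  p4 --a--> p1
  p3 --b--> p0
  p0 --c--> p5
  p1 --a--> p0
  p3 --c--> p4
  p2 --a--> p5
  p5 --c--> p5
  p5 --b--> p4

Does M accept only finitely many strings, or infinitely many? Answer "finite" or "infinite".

infinite

State p0 is reachable from the start and can reach an accepting state, and it lies on the cycle p0 → p0.
Traversing that cycle any number of times yields accepted strings of unbounded length, so the language is infinite.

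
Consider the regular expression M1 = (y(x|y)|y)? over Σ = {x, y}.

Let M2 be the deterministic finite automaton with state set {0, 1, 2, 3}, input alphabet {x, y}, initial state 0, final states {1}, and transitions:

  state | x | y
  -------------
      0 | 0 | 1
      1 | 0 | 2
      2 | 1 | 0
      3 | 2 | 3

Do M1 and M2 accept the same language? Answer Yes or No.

No

The empty string ε is accepted by M1 but rejected by M2.
So L(M1) ≠ L(M2).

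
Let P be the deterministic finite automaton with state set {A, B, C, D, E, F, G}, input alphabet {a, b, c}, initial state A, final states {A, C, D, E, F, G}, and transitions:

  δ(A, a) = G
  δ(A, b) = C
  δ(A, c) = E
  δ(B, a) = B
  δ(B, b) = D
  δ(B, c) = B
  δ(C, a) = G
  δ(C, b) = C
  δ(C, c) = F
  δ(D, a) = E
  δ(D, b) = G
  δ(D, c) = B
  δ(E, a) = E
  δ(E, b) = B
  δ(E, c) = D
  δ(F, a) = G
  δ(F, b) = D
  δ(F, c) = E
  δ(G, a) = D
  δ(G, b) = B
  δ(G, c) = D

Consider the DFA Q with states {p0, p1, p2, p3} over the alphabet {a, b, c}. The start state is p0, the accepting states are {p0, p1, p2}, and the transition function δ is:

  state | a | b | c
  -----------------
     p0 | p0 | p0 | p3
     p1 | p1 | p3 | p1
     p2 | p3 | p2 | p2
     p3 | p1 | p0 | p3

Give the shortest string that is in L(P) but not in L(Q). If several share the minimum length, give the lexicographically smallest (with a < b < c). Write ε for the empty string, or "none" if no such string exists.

c

The string c is accepted by P but not by Q.
No shorter string lies in the difference, and c is the lexicographically first length-1 string in L(P) \ L(Q).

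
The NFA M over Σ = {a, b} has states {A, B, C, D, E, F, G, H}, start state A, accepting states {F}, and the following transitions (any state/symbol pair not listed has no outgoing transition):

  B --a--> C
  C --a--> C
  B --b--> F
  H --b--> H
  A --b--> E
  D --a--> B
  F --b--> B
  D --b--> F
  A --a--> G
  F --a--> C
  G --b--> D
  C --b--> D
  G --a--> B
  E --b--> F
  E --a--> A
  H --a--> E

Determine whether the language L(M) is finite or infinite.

State A is reachable from the start and can reach an accepting state, and it lies on the cycle A → E → A.
Traversing that cycle any number of times yields accepted strings of unbounded length, so the language is infinite.

infinite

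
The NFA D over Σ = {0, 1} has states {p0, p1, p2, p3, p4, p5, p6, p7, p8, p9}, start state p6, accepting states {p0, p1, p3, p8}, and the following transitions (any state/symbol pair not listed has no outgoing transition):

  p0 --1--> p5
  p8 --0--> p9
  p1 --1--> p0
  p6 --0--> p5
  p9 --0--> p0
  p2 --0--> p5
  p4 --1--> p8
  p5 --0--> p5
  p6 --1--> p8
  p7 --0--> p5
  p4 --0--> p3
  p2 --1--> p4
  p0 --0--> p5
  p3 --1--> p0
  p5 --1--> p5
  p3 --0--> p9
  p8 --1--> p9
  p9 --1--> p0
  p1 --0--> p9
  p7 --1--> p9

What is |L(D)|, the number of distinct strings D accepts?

5

The useful subgraph on states {p0, p6, p8, p9} is acyclic, so L(D) is finite; the longest accepting path visits 4 useful states, giving maximum string length 3.
Counting accepting paths from p6 by length: 1 of length 1, 4 of length 3. Total 5.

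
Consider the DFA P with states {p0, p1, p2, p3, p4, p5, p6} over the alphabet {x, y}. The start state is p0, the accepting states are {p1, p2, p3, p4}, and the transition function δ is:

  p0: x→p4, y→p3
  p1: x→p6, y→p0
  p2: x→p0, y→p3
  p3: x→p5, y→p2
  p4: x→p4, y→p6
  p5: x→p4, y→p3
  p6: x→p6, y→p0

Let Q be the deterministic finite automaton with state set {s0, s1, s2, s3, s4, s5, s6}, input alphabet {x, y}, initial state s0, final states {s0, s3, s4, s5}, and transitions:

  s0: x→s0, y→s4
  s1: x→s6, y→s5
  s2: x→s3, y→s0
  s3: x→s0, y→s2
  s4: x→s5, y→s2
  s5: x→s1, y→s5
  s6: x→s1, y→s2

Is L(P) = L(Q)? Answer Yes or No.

No

The string yy is accepted by P but rejected by Q.
So L(P) ≠ L(Q).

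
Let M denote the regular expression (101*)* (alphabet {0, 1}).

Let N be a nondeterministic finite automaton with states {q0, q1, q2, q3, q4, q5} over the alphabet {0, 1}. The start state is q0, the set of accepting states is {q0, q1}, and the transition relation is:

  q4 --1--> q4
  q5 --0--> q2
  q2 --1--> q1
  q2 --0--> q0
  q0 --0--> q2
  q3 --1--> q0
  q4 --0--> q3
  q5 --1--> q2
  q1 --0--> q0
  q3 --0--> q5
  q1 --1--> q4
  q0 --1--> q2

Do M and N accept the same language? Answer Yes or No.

The string 101 is accepted by M but rejected by N.
So L(M) ≠ L(N).

No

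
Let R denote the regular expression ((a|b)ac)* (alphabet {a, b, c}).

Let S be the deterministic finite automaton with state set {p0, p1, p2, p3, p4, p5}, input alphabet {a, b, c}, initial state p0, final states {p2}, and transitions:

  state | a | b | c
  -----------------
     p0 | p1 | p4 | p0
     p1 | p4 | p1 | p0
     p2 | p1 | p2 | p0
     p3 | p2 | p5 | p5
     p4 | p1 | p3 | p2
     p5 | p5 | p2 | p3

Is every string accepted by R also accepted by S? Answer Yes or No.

No

The empty string ε is in L(R) but not in L(S).
So L(R) ⊄ L(S).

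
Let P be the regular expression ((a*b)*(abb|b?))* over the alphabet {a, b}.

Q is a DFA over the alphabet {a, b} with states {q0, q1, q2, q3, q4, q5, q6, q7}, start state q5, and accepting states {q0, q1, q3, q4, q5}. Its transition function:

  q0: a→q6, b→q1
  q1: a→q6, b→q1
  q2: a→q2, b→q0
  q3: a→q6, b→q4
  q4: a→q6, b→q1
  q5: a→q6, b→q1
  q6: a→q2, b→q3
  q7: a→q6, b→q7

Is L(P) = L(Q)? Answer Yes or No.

Yes

Converting the expression P to a DFA (subset construction, then merging equivalent states) gives the minimal DFA with states {p0, p1}, start state p0, accepting states {p0} and transitions p0: a→p1, b→p0; p1: a→p1, b→p0.
Exploring the product automaton P × Q from the start pair (p0, q5), following both machines on each input symbol, reaches 7 state pairs: (p0, q5), (p1, q6), (p0, q1), (p1, q2), (p0, q3), (p0, q0), (p0, q4).
P accepts in {p0} and Q accepts in {q0, q1, q3, q4, q5}. In every reachable pair the two components are either both accepting — (p0, q5), (p0, q1), (p0, q3), (p0, q0), (p0, q4) — or both non-accepting, so no string is accepted by exactly one of the machines: L(P) \ L(Q) and L(Q) \ L(P) are both empty.
Hence every string is accepted by P iff it is accepted by Q, and the two languages coincide.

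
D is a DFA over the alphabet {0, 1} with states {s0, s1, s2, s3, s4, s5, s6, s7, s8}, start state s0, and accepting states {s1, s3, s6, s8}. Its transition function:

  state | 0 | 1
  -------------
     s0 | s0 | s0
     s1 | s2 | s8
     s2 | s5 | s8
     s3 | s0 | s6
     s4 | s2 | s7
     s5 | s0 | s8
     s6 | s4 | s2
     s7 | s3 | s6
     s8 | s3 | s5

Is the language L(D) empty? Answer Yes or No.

Yes

The states reachable from the start state are {s0}.
None of the accepting states {s1, s3, s6, s8} is reachable, so no string is accepted and L(D) = ∅.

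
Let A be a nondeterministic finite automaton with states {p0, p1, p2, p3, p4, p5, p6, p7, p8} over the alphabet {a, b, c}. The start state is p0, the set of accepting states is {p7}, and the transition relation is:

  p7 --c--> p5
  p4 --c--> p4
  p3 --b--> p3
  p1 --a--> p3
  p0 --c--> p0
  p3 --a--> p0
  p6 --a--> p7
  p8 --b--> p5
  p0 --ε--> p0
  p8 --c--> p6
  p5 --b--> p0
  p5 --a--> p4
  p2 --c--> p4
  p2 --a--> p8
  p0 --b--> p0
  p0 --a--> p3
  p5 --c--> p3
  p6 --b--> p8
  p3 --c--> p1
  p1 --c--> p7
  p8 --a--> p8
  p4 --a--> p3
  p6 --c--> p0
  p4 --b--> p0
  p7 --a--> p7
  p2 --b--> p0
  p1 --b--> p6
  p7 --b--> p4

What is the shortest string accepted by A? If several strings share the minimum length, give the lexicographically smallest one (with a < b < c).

A breadth-first search from p0 reaches an accepting state first via the path p0 → p3 → p1 → p7 on input acc.
No string of length < 3 is accepted (BFS exhausts all shorter strings without reaching an accepting state), and acc is the lexicographically least accepting string of length 3.

acc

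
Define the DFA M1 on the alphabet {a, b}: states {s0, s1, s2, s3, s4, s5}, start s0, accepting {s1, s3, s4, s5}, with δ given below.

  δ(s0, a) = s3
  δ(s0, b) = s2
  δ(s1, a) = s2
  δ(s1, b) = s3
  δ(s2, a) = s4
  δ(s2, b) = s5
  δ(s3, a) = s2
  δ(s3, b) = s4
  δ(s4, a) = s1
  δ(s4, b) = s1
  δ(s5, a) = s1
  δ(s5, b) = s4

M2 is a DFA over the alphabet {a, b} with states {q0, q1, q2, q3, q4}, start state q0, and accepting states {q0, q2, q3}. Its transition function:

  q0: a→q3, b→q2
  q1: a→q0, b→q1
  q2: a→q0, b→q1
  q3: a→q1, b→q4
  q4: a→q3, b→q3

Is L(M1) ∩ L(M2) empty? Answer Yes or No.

No

The string a is accepted by both M1 and M2.
Hence L(M1) ∩ L(M2) ≠ ∅.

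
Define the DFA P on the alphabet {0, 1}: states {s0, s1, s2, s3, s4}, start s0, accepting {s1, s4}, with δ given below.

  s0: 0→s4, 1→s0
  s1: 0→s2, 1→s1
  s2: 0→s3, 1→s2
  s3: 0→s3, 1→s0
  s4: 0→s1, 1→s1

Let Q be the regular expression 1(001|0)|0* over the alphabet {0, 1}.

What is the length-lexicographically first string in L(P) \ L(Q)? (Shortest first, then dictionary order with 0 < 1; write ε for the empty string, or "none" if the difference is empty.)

The string 01 is accepted by P but not by Q.
No shorter string lies in the difference, and 01 is the lexicographically first length-2 string in L(P) \ L(Q).

01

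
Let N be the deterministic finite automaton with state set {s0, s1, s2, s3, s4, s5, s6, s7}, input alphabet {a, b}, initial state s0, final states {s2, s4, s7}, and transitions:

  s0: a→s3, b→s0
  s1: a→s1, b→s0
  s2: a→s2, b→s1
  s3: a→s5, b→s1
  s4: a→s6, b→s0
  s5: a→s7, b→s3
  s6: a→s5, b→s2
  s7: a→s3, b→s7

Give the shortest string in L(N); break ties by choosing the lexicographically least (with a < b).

A breadth-first search from s0 reaches an accepting state first via the path s0 → s3 → s5 → s7 on input aaa.
No string of length < 3 is accepted (BFS exhausts all shorter strings without reaching an accepting state), and aaa is the lexicographically least accepting string of length 3.

aaa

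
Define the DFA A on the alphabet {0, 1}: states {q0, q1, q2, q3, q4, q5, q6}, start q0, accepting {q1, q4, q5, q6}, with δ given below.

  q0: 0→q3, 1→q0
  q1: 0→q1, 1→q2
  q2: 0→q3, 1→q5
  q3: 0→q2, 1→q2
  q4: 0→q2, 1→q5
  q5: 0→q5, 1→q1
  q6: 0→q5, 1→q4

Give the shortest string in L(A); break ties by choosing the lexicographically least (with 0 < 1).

A breadth-first search from q0 reaches an accepting state first via the path q0 → q3 → q2 → q5 on input 001.
No string of length < 3 is accepted (BFS exhausts all shorter strings without reaching an accepting state), and 001 is the lexicographically least accepting string of length 3.

001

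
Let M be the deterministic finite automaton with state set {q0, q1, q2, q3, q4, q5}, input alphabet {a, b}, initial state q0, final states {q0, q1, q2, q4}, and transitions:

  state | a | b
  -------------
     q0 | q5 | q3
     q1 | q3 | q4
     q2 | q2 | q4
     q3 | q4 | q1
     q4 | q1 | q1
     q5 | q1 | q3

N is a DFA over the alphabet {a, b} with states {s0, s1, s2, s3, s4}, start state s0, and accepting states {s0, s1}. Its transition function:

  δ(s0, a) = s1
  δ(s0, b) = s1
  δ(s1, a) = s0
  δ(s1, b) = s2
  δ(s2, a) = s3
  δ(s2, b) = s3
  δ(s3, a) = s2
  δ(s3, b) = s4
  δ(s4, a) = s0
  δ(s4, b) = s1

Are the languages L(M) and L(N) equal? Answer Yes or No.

No

The string bb is accepted by M but rejected by N.
So L(M) ≠ L(N).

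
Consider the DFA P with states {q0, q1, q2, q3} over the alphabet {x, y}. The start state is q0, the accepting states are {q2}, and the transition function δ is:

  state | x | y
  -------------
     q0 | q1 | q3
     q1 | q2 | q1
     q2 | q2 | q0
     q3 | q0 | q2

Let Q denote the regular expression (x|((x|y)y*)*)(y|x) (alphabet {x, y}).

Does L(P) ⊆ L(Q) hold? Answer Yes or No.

Converting the expression Q to a DFA (subset construction, then merging equivalent states) gives the minimal DFA with states {r0, r1}, start state r0, accepting states {r1} and transitions r0: x→r1, y→r1; r1: x→r1, y→r1.
Exploring the product automaton P × Q from the start pair (q0, r0), following both machines on each input symbol, reaches 5 state pairs: (q0, r0), (q1, r1), (q3, r1), (q2, r1), (q0, r1).
P accepts in {q2} and Q accepts in {r1}. The reachable pairs whose P-component is accepting are (q2, r1); in each of them the Q-component is accepting too, so the product for L(P) \ L(Q) (P-component accepting, Q-component rejecting) has no reachable accepting pair and the difference is empty.
Hence every string in L(P) is also in L(Q).

Yes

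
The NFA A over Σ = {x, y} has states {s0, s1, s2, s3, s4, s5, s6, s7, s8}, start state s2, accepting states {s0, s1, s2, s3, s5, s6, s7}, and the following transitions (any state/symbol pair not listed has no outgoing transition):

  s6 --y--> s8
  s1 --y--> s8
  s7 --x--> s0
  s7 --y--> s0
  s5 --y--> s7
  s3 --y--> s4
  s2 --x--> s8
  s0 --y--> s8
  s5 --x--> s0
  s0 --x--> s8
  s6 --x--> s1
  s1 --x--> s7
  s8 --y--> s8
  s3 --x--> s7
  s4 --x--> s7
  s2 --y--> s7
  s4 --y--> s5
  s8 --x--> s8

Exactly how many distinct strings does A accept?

The useful subgraph on states {s0, s2, s7} is acyclic, so L(A) is finite; the longest accepting path visits 3 useful states, giving maximum string length 2.
Counting accepting paths from s2 by length: 1 of length 0, 1 of length 1, 2 of length 2. Total 4.

4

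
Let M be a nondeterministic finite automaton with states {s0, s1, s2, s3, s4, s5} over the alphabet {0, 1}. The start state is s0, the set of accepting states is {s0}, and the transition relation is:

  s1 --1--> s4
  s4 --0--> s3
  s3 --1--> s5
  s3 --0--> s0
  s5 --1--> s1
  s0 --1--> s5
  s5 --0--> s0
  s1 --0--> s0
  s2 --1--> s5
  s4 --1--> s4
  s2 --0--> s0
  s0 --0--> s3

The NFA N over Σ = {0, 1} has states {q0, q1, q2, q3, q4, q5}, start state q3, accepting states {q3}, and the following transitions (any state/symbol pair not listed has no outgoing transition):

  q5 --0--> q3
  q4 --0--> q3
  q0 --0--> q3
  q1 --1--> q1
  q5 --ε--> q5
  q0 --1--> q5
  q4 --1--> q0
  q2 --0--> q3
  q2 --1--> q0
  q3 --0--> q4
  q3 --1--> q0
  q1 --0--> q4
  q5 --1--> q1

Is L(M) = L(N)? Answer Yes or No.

Yes

Exploring the product automaton M × N from the start pair (s0, q3), following both machines on each input symbol, reaches 5 state pairs: (s0, q3), (s3, q4), (s5, q0), (s1, q5), (s4, q1).
M accepts in {s0} and N accepts in {q3}. In every reachable pair the two components are either both accepting — (s0, q3) — or both non-accepting, so no string is accepted by exactly one of the machines: L(M) \ L(N) and L(N) \ L(M) are both empty.
Hence every string is accepted by M iff it is accepted by N, and the two languages coincide.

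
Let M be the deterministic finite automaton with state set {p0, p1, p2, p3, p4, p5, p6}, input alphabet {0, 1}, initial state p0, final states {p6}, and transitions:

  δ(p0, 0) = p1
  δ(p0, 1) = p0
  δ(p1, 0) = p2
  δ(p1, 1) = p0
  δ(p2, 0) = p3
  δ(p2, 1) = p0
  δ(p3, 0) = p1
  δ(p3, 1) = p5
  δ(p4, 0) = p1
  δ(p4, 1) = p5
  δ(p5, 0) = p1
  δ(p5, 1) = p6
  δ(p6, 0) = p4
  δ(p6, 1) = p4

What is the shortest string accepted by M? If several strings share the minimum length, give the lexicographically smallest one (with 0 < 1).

A breadth-first search from p0 reaches an accepting state first via the path p0 → p1 → p2 → p3 → p5 → p6 on input 00011.
No string of length < 5 is accepted (BFS exhausts all shorter strings without reaching an accepting state), and 00011 is the lexicographically least accepting string of length 5.

00011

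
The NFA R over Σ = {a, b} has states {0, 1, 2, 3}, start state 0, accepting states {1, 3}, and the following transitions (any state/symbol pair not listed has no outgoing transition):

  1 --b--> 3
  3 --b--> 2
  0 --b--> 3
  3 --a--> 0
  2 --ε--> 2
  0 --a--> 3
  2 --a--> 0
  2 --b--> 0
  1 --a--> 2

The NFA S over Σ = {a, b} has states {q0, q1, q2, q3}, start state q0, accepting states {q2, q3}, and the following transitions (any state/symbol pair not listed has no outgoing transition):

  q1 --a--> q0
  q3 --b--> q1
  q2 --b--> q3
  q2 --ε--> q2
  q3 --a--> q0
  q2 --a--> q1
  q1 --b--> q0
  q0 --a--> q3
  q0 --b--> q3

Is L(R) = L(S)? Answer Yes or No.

Yes

Exploring the product automaton R × S from the start pair (0, q0), following both machines on each input symbol, reaches 3 state pairs: (0, q0), (3, q3), (2, q1).
R accepts in {1, 3} and S accepts in {q2, q3}. In every reachable pair the two components are either both accepting — (3, q3) — or both non-accepting, so no string is accepted by exactly one of the machines: L(R) \ L(S) and L(S) \ L(R) are both empty.
Hence every string is accepted by R iff it is accepted by S, and the two languages coincide.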